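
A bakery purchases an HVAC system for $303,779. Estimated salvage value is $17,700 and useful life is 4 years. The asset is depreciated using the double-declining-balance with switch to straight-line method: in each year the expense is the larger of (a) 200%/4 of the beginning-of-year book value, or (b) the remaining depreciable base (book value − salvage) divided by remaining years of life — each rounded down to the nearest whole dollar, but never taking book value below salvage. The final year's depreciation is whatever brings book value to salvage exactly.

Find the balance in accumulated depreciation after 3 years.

$265,806

Depreciable base = $303,779 − $17,700 = $286,079.
Year 1: DB = ⌊$303,779 × 200%/4⌋ = $151,889; SL = ⌊$286,079/4⌋ = $71,519 → take DB $151,889. Book value $151,890.
Year 2: DB = ⌊$151,890 × 200%/4⌋ = $75,945; SL = ⌊$134,190/3⌋ = $44,730 → take DB $75,945. Book value $75,945.
Year 3: DB = ⌊$75,945 × 200%/4⌋ = $37,972; SL = ⌊$58,245/2⌋ = $29,122 → take DB $37,972. Book value $37,973.
Accumulated through year 3 = $303,779 − $37,973 = $265,806.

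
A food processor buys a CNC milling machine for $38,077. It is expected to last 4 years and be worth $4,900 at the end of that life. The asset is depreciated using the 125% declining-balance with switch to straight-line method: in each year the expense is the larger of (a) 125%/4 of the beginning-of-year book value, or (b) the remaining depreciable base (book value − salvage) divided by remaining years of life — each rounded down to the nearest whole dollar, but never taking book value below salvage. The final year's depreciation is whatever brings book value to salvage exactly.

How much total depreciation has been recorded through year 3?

$26,628

Depreciable base = $38,077 − $4,900 = $33,177.
Year 1: DB = ⌊$38,077 × 125%/4⌋ = $11,899; SL = ⌊$33,177/4⌋ = $8,294 → take DB $11,899. Book value $26,178.
Year 2: DB = ⌊$26,178 × 125%/4⌋ = $8,180; SL = ⌊$21,278/3⌋ = $7,092 → take DB $8,180. Book value $17,998.
Year 3: DB = ⌊$17,998 × 125%/4⌋ = $5,624; SL = ⌊$13,098/2⌋ = $6,549 → take SL $6,549. Book value $11,449.
Accumulated through year 3 = $38,077 − $11,449 = $26,628.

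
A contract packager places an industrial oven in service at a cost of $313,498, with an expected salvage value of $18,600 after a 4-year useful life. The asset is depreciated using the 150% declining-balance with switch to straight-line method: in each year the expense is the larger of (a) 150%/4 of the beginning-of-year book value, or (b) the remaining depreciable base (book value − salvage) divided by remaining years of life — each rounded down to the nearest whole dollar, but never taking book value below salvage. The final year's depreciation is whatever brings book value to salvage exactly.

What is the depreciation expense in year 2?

$73,476

Depreciable base = $313,498 − $18,600 = $294,898.
Year 1: DB = ⌊$313,498 × 150%/4⌋ = $117,561; SL = ⌊$294,898/4⌋ = $73,724 → take DB $117,561. Book value $195,937.
Year 2: DB = ⌊$195,937 × 150%/4⌋ = $73,476; SL = ⌊$177,337/3⌋ = $59,112 → take DB $73,476. Book value $122,461.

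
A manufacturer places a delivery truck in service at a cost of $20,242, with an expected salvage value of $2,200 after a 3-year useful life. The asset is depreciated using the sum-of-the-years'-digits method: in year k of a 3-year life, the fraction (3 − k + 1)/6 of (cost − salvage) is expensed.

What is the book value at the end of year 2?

Depreciable base = $20,242 − $2,200 = $18,042.
Sum of the years' digits = 3+2+1 = 6.
Year 1: $18,042 × 3/6 = $9,021. Book value $11,221.
Year 2: $18,042 × 2/6 = $6,014. Book value $5,207.

$5,207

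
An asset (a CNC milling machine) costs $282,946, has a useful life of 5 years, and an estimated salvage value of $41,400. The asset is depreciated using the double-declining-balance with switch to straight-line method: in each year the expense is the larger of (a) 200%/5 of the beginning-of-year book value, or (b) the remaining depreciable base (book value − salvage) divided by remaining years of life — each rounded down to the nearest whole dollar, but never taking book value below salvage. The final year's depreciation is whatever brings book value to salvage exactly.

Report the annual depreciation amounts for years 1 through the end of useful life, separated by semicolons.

$113,178; $67,907; $40,744; $19,717; $0

Depreciable base = $282,946 − $41,400 = $241,546.
Year 1: DB = ⌊$282,946 × 200%/5⌋ = $113,178; SL = ⌊$241,546/5⌋ = $48,309 → take DB $113,178. Book value $169,768.
Year 2: DB = ⌊$169,768 × 200%/5⌋ = $67,907; SL = ⌊$128,368/4⌋ = $32,092 → take DB $67,907. Book value $101,861.
Year 3: DB = ⌊$101,861 × 200%/5⌋ = $40,744; SL = ⌊$60,461/3⌋ = $20,153 → take DB $40,744. Book value $61,117.
Year 4: DB = ⌊$61,117 × 200%/5⌋ = $24,446; SL = ⌊$19,717/2⌋ = $9,858 → take DB $24,446, capped at $19,717. Book value $41,400.
Year 5 (final): $41,400 − $41,400 = $0. Book value $41,400.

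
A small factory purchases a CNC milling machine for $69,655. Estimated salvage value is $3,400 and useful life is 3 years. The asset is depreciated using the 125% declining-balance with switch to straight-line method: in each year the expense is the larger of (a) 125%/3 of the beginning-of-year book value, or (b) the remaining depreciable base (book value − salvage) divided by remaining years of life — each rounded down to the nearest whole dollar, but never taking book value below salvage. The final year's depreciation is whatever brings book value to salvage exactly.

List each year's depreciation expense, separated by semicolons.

$29,022; $18,616; $18,617

Depreciable base = $69,655 − $3,400 = $66,255.
Year 1: DB = ⌊$69,655 × 125%/3⌋ = $29,022; SL = ⌊$66,255/3⌋ = $22,085 → take DB $29,022. Book value $40,633.
Year 2: DB = ⌊$40,633 × 125%/3⌋ = $16,930; SL = ⌊$37,233/2⌋ = $18,616 → take SL $18,616. Book value $22,017.
Year 3 (final): $22,017 − $3,400 = $18,617. Book value $3,400.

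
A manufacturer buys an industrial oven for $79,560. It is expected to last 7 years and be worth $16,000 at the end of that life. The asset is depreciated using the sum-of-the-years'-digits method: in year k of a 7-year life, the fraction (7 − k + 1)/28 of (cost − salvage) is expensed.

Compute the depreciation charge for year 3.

$11,350

Depreciable base = $79,560 − $16,000 = $63,560.
Sum of the years' digits = 7+6+5+4+3+2+1 = 28.
Year 1: $63,560 × 7/28 = $15,890. Book value $63,670.
Year 2: $63,560 × 6/28 = $13,620. Book value $50,050.
Year 3: $63,560 × 5/28 = $11,350. Book value $38,700.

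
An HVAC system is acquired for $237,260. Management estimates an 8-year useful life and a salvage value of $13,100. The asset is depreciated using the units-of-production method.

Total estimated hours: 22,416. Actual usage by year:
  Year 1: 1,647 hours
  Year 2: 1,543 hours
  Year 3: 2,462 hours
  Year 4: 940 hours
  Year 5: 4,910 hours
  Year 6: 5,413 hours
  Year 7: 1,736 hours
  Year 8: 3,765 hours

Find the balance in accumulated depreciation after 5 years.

$115,020

Depreciable base = $237,260 − $13,100 = $224,160.
Rate = $224,160 / 22,416 hours = $10 per hour.
Year 1: 1,647 × $10 = $16,470. Book value $220,790.
Year 2: 1,543 × $10 = $15,430. Book value $205,360.
Year 3: 2,462 × $10 = $24,620. Book value $180,740.
Year 4: 940 × $10 = $9,400. Book value $171,340.
Year 5: 4,910 × $10 = $49,100. Book value $122,240.
Accumulated through year 5 = $237,260 − $122,240 = $115,020.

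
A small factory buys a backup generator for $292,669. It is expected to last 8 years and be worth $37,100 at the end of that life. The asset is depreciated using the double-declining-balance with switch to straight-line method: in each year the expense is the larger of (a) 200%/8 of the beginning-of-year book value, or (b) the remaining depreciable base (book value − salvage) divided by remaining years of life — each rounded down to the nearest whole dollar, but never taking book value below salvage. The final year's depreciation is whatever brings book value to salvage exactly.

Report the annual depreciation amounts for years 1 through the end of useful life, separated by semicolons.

Depreciable base = $292,669 − $37,100 = $255,569.
Year 1: DB = ⌊$292,669 × 200%/8⌋ = $73,167; SL = ⌊$255,569/8⌋ = $31,946 → take DB $73,167. Book value $219,502.
Year 2: DB = ⌊$219,502 × 200%/8⌋ = $54,875; SL = ⌊$182,402/7⌋ = $26,057 → take DB $54,875. Book value $164,627.
Year 3: DB = ⌊$164,627 × 200%/8⌋ = $41,156; SL = ⌊$127,527/6⌋ = $21,254 → take DB $41,156. Book value $123,471.
Year 4: DB = ⌊$123,471 × 200%/8⌋ = $30,867; SL = ⌊$86,371/5⌋ = $17,274 → take DB $30,867. Book value $92,604.
Year 5: DB = ⌊$92,604 × 200%/8⌋ = $23,151; SL = ⌊$55,504/4⌋ = $13,876 → take DB $23,151. Book value $69,453.
Year 6: DB = ⌊$69,453 × 200%/8⌋ = $17,363; SL = ⌊$32,353/3⌋ = $10,784 → take DB $17,363. Book value $52,090.
Year 7: DB = ⌊$52,090 × 200%/8⌋ = $13,022; SL = ⌊$14,990/2⌋ = $7,495 → take DB $13,022. Book value $39,068.
Year 8 (final): $39,068 − $37,100 = $1,968. Book value $37,100.

$73,167; $54,875; $41,156; $30,867; $23,151; $17,363; $13,022; $1,968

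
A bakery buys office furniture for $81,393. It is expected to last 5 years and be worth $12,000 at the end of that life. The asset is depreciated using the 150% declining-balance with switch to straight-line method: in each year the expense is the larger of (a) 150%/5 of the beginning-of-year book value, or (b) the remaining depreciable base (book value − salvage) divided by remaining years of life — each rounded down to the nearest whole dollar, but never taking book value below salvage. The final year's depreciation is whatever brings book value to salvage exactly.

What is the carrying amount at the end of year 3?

$27,919

Depreciable base = $81,393 − $12,000 = $69,393.
Year 1: DB = ⌊$81,393 × 150%/5⌋ = $24,417; SL = ⌊$69,393/5⌋ = $13,878 → take DB $24,417. Book value $56,976.
Year 2: DB = ⌊$56,976 × 150%/5⌋ = $17,092; SL = ⌊$44,976/4⌋ = $11,244 → take DB $17,092. Book value $39,884.
Year 3: DB = ⌊$39,884 × 150%/5⌋ = $11,965; SL = ⌊$27,884/3⌋ = $9,294 → take DB $11,965. Book value $27,919.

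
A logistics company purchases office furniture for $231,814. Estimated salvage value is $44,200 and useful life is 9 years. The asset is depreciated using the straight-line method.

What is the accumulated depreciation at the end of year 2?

Depreciable base = $231,814 − $44,200 = $187,614.
Annual expense = $187,614 / 9 = $20,846.
End of year 1: book value $210,968.
End of year 2: book value $190,122.
Accumulated through year 2 = $231,814 − $190,122 = $41,692.

$41,692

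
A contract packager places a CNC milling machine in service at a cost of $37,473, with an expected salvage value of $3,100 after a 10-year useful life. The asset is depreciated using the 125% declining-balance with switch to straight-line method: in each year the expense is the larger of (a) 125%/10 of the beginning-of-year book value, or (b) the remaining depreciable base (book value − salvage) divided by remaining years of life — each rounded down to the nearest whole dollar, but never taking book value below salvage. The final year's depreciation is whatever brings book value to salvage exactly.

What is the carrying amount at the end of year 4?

$21,962

Depreciable base = $37,473 − $3,100 = $34,373.
Year 1: DB = ⌊$37,473 × 125%/10⌋ = $4,684; SL = ⌊$34,373/10⌋ = $3,437 → take DB $4,684. Book value $32,789.
Year 2: DB = ⌊$32,789 × 125%/10⌋ = $4,098; SL = ⌊$29,689/9⌋ = $3,298 → take DB $4,098. Book value $28,691.
Year 3: DB = ⌊$28,691 × 125%/10⌋ = $3,586; SL = ⌊$25,591/8⌋ = $3,198 → take DB $3,586. Book value $25,105.
Year 4: DB = ⌊$25,105 × 125%/10⌋ = $3,138; SL = ⌊$22,005/7⌋ = $3,143 → take SL $3,143. Book value $21,962.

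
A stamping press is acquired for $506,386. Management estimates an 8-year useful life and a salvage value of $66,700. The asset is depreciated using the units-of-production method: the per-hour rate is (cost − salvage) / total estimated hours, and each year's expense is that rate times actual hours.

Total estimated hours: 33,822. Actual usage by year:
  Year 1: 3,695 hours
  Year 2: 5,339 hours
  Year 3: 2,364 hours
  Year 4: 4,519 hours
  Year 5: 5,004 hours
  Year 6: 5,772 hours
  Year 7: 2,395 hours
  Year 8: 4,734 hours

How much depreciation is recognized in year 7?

$31,135

Depreciable base = $506,386 − $66,700 = $439,686.
Rate = $439,686 / 33,822 hours = $13 per hour.
Year 1: 3,695 × $13 = $48,035. Book value $458,351.
Year 2: 5,339 × $13 = $69,407. Book value $388,944.
Year 3: 2,364 × $13 = $30,732. Book value $358,212.
Year 4: 4,519 × $13 = $58,747. Book value $299,465.
Year 5: 5,004 × $13 = $65,052. Book value $234,413.
Year 6: 5,772 × $13 = $75,036. Book value $159,377.
Year 7: 2,395 × $13 = $31,135. Book value $128,242.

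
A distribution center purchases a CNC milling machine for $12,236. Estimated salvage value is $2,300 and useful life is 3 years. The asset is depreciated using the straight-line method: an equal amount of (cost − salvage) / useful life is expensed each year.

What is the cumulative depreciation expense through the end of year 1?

Depreciable base = $12,236 − $2,300 = $9,936.
Annual expense = $9,936 / 3 = $3,312.
End of year 1: book value $8,924.
Accumulated through year 1 = $12,236 − $8,924 = $3,312.

$3,312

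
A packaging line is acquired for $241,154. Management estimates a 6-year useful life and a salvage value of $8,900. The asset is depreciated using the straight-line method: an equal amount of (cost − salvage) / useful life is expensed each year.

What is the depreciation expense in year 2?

$38,709

Depreciable base = $241,154 − $8,900 = $232,254.
Annual expense = $232,254 / 6 = $38,709.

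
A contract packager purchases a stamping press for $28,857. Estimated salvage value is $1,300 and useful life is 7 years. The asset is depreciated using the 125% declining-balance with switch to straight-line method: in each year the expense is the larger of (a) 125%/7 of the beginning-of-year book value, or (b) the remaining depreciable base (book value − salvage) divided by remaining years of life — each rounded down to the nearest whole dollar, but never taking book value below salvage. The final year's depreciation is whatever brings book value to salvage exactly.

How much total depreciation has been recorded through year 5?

$20,287

Depreciable base = $28,857 − $1,300 = $27,557.
Year 1: DB = ⌊$28,857 × 125%/7⌋ = $5,153; SL = ⌊$27,557/7⌋ = $3,936 → take DB $5,153. Book value $23,704.
Year 2: DB = ⌊$23,704 × 125%/7⌋ = $4,232; SL = ⌊$22,404/6⌋ = $3,734 → take DB $4,232. Book value $19,472.
Year 3: DB = ⌊$19,472 × 125%/7⌋ = $3,477; SL = ⌊$18,172/5⌋ = $3,634 → take SL $3,634. Book value $15,838.
Year 4: DB = ⌊$15,838 × 125%/7⌋ = $2,828; SL = ⌊$14,538/4⌋ = $3,634 → take SL $3,634. Book value $12,204.
Year 5: DB = ⌊$12,204 × 125%/7⌋ = $2,179; SL = ⌊$10,904/3⌋ = $3,634 → take SL $3,634. Book value $8,570.
Accumulated through year 5 = $28,857 − $8,570 = $20,287.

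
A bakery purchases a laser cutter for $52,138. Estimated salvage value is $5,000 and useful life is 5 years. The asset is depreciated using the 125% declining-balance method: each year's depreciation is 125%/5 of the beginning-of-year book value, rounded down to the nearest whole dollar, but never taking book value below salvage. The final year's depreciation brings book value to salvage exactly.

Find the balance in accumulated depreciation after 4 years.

$35,641

Depreciable base = $52,138 − $5,000 = $47,138.
Year 1: ⌊$52,138 × 125%/5⌋ = $13,034. Book value $39,104.
Year 2: ⌊$39,104 × 125%/5⌋ = $9,776. Book value $29,328.
Year 3: ⌊$29,328 × 125%/5⌋ = $7,332. Book value $21,996.
Year 4: ⌊$21,996 × 125%/5⌋ = $5,499. Book value $16,497.
Accumulated through year 4 = $52,138 − $16,497 = $35,641.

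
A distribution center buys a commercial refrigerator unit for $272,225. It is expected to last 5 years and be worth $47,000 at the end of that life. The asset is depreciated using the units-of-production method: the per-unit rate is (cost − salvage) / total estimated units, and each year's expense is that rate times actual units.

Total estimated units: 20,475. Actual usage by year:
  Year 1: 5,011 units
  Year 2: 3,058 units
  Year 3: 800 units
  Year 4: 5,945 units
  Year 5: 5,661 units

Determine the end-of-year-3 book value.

Depreciable base = $272,225 − $47,000 = $225,225.
Rate = $225,225 / 20,475 units = $11 per unit.
Year 1: 5,011 × $11 = $55,121. Book value $217,104.
Year 2: 3,058 × $11 = $33,638. Book value $183,466.
Year 3: 800 × $11 = $8,800. Book value $174,666.

$174,666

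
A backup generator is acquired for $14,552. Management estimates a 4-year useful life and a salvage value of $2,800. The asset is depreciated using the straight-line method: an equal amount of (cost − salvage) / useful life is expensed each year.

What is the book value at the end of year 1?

$11,614

Depreciable base = $14,552 − $2,800 = $11,752.
Annual expense = $11,752 / 4 = $2,938.
End of year 1: book value $11,614.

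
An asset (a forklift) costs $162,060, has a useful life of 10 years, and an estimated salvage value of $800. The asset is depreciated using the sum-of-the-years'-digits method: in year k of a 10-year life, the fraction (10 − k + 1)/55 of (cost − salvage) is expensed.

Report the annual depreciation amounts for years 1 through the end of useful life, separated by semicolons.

Depreciable base = $162,060 − $800 = $161,260.
Sum of the years' digits = 10+9+8+7+6+5+4+3+2+1 = 55.
Year 1: $161,260 × 10/55 = $29,320. Book value $132,740.
Year 2: $161,260 × 9/55 = $26,388. Book value $106,352.
Year 3: $161,260 × 8/55 = $23,456. Book value $82,896.
Year 4: $161,260 × 7/55 = $20,524. Book value $62,372.
Year 5: $161,260 × 6/55 = $17,592. Book value $44,780.
Year 6: $161,260 × 5/55 = $14,660. Book value $30,120.
Year 7: $161,260 × 4/55 = $11,728. Book value $18,392.
Year 8: $161,260 × 3/55 = $8,796. Book value $9,596.
Year 9: $161,260 × 2/55 = $5,864. Book value $3,732.
Year 10: $161,260 × 1/55 = $2,932. Book value $800.

$29,320; $26,388; $23,456; $20,524; $17,592; $14,660; $11,728; $8,796; $5,864; $2,932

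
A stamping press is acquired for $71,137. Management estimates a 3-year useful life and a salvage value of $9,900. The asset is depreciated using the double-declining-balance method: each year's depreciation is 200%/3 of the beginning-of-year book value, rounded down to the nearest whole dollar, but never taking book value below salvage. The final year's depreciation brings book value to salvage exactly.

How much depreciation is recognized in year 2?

Depreciable base = $71,137 − $9,900 = $61,237.
Year 1: ⌊$71,137 × 200%/3⌋ = $47,424. Book value $23,713.
Year 2: ⌊$23,713 × 200%/3⌋ = $15,808, capped at $13,813. Book value $9,900.

$13,813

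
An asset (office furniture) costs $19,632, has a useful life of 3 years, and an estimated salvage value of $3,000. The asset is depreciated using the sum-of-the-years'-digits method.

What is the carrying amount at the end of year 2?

$5,772

Depreciable base = $19,632 − $3,000 = $16,632.
Sum of the years' digits = 3+2+1 = 6.
Year 1: $16,632 × 3/6 = $8,316. Book value $11,316.
Year 2: $16,632 × 2/6 = $5,544. Book value $5,772.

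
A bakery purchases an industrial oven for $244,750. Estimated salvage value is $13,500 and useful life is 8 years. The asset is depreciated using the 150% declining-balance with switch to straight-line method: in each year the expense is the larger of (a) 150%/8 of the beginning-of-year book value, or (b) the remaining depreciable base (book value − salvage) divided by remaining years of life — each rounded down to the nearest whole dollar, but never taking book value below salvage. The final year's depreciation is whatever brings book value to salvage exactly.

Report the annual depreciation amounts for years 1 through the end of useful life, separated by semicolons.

Depreciable base = $244,750 − $13,500 = $231,250.
Year 1: DB = ⌊$244,750 × 150%/8⌋ = $45,890; SL = ⌊$231,250/8⌋ = $28,906 → take DB $45,890. Book value $198,860.
Year 2: DB = ⌊$198,860 × 150%/8⌋ = $37,286; SL = ⌊$185,360/7⌋ = $26,480 → take DB $37,286. Book value $161,574.
Year 3: DB = ⌊$161,574 × 150%/8⌋ = $30,295; SL = ⌊$148,074/6⌋ = $24,679 → take DB $30,295. Book value $131,279.
Year 4: DB = ⌊$131,279 × 150%/8⌋ = $24,614; SL = ⌊$117,779/5⌋ = $23,555 → take DB $24,614. Book value $106,665.
Year 5: DB = ⌊$106,665 × 150%/8⌋ = $19,999; SL = ⌊$93,165/4⌋ = $23,291 → take SL $23,291. Book value $83,374.
Year 6: DB = ⌊$83,374 × 150%/8⌋ = $15,632; SL = ⌊$69,874/3⌋ = $23,291 → take SL $23,291. Book value $60,083.
Year 7: DB = ⌊$60,083 × 150%/8⌋ = $11,265; SL = ⌊$46,583/2⌋ = $23,291 → take SL $23,291. Book value $36,792.
Year 8 (final): $36,792 − $13,500 = $23,292. Book value $13,500.

$45,890; $37,286; $30,295; $24,614; $23,291; $23,291; $23,291; $23,292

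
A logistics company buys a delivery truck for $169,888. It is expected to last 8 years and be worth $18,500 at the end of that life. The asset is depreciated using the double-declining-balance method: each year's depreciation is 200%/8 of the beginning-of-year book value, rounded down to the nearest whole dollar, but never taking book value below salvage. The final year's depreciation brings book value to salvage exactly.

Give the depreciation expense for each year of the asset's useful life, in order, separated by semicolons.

$42,472; $31,854; $23,890; $17,918; $13,438; $10,079; $7,559; $4,178

Depreciable base = $169,888 − $18,500 = $151,388.
Year 1: ⌊$169,888 × 200%/8⌋ = $42,472. Book value $127,416.
Year 2: ⌊$127,416 × 200%/8⌋ = $31,854. Book value $95,562.
Year 3: ⌊$95,562 × 200%/8⌋ = $23,890. Book value $71,672.
Year 4: ⌊$71,672 × 200%/8⌋ = $17,918. Book value $53,754.
Year 5: ⌊$53,754 × 200%/8⌋ = $13,438. Book value $40,316.
Year 6: ⌊$40,316 × 200%/8⌋ = $10,079. Book value $30,237.
Year 7: ⌊$30,237 × 200%/8⌋ = $7,559. Book value $22,678.
Year 8 (final): $22,678 − $18,500 = $4,178. Book value $18,500.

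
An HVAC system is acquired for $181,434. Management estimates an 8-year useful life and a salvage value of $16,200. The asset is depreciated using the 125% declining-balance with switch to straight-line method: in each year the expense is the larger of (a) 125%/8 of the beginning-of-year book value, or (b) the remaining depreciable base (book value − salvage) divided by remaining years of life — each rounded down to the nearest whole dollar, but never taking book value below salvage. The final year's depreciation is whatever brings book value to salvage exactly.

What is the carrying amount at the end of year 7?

$34,757

Depreciable base = $181,434 − $16,200 = $165,234.
Year 1: DB = ⌊$181,434 × 125%/8⌋ = $28,349; SL = ⌊$165,234/8⌋ = $20,654 → take DB $28,349. Book value $153,085.
Year 2: DB = ⌊$153,085 × 125%/8⌋ = $23,919; SL = ⌊$136,885/7⌋ = $19,555 → take DB $23,919. Book value $129,166.
Year 3: DB = ⌊$129,166 × 125%/8⌋ = $20,182; SL = ⌊$112,966/6⌋ = $18,827 → take DB $20,182. Book value $108,984.
Year 4: DB = ⌊$108,984 × 125%/8⌋ = $17,028; SL = ⌊$92,784/5⌋ = $18,556 → take SL $18,556. Book value $90,428.
Year 5: DB = ⌊$90,428 × 125%/8⌋ = $14,129; SL = ⌊$74,228/4⌋ = $18,557 → take SL $18,557. Book value $71,871.
Year 6: DB = ⌊$71,871 × 125%/8⌋ = $11,229; SL = ⌊$55,671/3⌋ = $18,557 → take SL $18,557. Book value $53,314.
Year 7: DB = ⌊$53,314 × 125%/8⌋ = $8,330; SL = ⌊$37,114/2⌋ = $18,557 → take SL $18,557. Book value $34,757.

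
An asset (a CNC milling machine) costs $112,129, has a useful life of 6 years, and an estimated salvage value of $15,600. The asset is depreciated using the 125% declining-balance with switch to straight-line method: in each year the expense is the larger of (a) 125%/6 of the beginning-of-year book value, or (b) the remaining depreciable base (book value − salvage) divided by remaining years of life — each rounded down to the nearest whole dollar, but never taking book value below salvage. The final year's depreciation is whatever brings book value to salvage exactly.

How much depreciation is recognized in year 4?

$13,345

Depreciable base = $112,129 − $15,600 = $96,529.
Year 1: DB = ⌊$112,129 × 125%/6⌋ = $23,360; SL = ⌊$96,529/6⌋ = $16,088 → take DB $23,360. Book value $88,769.
Year 2: DB = ⌊$88,769 × 125%/6⌋ = $18,493; SL = ⌊$73,169/5⌋ = $14,633 → take DB $18,493. Book value $70,276.
Year 3: DB = ⌊$70,276 × 125%/6⌋ = $14,640; SL = ⌊$54,676/4⌋ = $13,669 → take DB $14,640. Book value $55,636.
Year 4: DB = ⌊$55,636 × 125%/6⌋ = $11,590; SL = ⌊$40,036/3⌋ = $13,345 → take SL $13,345. Book value $42,291.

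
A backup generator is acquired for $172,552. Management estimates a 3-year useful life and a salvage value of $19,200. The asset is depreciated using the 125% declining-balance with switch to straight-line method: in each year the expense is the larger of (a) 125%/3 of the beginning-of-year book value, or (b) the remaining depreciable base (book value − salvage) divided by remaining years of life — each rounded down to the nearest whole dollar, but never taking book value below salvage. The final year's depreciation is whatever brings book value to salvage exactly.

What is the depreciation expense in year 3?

Depreciable base = $172,552 − $19,200 = $153,352.
Year 1: DB = ⌊$172,552 × 125%/3⌋ = $71,896; SL = ⌊$153,352/3⌋ = $51,117 → take DB $71,896. Book value $100,656.
Year 2: DB = ⌊$100,656 × 125%/3⌋ = $41,940; SL = ⌊$81,456/2⌋ = $40,728 → take DB $41,940. Book value $58,716.
Year 3 (final): $58,716 − $19,200 = $39,516. Book value $19,200.

$39,516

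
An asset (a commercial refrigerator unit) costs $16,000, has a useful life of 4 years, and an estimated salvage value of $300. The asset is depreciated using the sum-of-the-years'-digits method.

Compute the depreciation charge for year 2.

$4,710

Depreciable base = $16,000 − $300 = $15,700.
Sum of the years' digits = 4+3+2+1 = 10.
Year 1: $15,700 × 4/10 = $6,280. Book value $9,720.
Year 2: $15,700 × 3/10 = $4,710. Book value $5,010.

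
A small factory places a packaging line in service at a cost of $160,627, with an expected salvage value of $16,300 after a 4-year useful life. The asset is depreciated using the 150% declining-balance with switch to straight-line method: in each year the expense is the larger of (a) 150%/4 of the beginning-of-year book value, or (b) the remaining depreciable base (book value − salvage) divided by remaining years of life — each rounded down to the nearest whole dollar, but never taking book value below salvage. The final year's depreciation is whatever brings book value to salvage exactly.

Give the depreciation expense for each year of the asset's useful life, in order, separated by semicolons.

Depreciable base = $160,627 − $16,300 = $144,327.
Year 1: DB = ⌊$160,627 × 150%/4⌋ = $60,235; SL = ⌊$144,327/4⌋ = $36,081 → take DB $60,235. Book value $100,392.
Year 2: DB = ⌊$100,392 × 150%/4⌋ = $37,647; SL = ⌊$84,092/3⌋ = $28,030 → take DB $37,647. Book value $62,745.
Year 3: DB = ⌊$62,745 × 150%/4⌋ = $23,529; SL = ⌊$46,445/2⌋ = $23,222 → take DB $23,529. Book value $39,216.
Year 4 (final): $39,216 − $16,300 = $22,916. Book value $16,300.

$60,235; $37,647; $23,529; $22,916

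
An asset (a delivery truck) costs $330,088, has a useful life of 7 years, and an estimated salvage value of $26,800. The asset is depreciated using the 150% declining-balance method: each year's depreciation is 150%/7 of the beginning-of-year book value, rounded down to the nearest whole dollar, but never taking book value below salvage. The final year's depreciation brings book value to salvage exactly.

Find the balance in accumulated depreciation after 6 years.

$252,423

Depreciable base = $330,088 − $26,800 = $303,288.
Year 1: ⌊$330,088 × 150%/7⌋ = $70,733. Book value $259,355.
Year 2: ⌊$259,355 × 150%/7⌋ = $55,576. Book value $203,779.
Year 3: ⌊$203,779 × 150%/7⌋ = $43,666. Book value $160,113.
Year 4: ⌊$160,113 × 150%/7⌋ = $34,309. Book value $125,804.
Year 5: ⌊$125,804 × 150%/7⌋ = $26,958. Book value $98,846.
Year 6: ⌊$98,846 × 150%/7⌋ = $21,181. Book value $77,665.
Accumulated through year 6 = $330,088 − $77,665 = $252,423.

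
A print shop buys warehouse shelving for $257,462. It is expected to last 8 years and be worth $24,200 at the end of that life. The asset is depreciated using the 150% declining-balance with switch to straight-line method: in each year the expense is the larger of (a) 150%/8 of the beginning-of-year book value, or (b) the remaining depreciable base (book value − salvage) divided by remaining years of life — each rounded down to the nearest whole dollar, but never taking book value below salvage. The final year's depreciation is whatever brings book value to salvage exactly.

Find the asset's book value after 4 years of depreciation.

$112,205

Depreciable base = $257,462 − $24,200 = $233,262.
Year 1: DB = ⌊$257,462 × 150%/8⌋ = $48,274; SL = ⌊$233,262/8⌋ = $29,157 → take DB $48,274. Book value $209,188.
Year 2: DB = ⌊$209,188 × 150%/8⌋ = $39,222; SL = ⌊$184,988/7⌋ = $26,426 → take DB $39,222. Book value $169,966.
Year 3: DB = ⌊$169,966 × 150%/8⌋ = $31,868; SL = ⌊$145,766/6⌋ = $24,294 → take DB $31,868. Book value $138,098.
Year 4: DB = ⌊$138,098 × 150%/8⌋ = $25,893; SL = ⌊$113,898/5⌋ = $22,779 → take DB $25,893. Book value $112,205.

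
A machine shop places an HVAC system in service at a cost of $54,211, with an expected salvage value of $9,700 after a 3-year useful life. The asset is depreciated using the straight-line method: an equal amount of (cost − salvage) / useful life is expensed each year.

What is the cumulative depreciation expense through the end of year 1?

$14,837

Depreciable base = $54,211 − $9,700 = $44,511.
Annual expense = $44,511 / 3 = $14,837.
End of year 1: book value $39,374.
Accumulated through year 1 = $54,211 − $39,374 = $14,837.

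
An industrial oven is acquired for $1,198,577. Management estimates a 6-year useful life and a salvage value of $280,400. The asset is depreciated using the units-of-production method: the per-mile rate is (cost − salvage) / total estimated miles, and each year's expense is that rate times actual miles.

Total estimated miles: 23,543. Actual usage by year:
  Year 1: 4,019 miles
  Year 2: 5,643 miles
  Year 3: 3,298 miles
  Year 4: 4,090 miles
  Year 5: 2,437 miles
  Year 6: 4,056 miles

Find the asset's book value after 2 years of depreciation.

$821,759

Depreciable base = $1,198,577 − $280,400 = $918,177.
Rate = $918,177 / 23,543 miles = $39 per mile.
Year 1: 4,019 × $39 = $156,741. Book value $1,041,836.
Year 2: 5,643 × $39 = $220,077. Book value $821,759.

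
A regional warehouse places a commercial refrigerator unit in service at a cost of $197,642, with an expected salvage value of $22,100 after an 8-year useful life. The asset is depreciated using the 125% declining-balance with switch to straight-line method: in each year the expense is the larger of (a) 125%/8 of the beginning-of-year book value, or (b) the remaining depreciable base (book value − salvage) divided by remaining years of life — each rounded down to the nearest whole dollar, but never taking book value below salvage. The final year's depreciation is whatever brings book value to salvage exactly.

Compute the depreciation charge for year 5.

Depreciable base = $197,642 − $22,100 = $175,542.
Year 1: DB = ⌊$197,642 × 125%/8⌋ = $30,881; SL = ⌊$175,542/8⌋ = $21,942 → take DB $30,881. Book value $166,761.
Year 2: DB = ⌊$166,761 × 125%/8⌋ = $26,056; SL = ⌊$144,661/7⌋ = $20,665 → take DB $26,056. Book value $140,705.
Year 3: DB = ⌊$140,705 × 125%/8⌋ = $21,985; SL = ⌊$118,605/6⌋ = $19,767 → take DB $21,985. Book value $118,720.
Year 4: DB = ⌊$118,720 × 125%/8⌋ = $18,550; SL = ⌊$96,620/5⌋ = $19,324 → take SL $19,324. Book value $99,396.
Year 5: DB = ⌊$99,396 × 125%/8⌋ = $15,530; SL = ⌊$77,296/4⌋ = $19,324 → take SL $19,324. Book value $80,072.

$19,324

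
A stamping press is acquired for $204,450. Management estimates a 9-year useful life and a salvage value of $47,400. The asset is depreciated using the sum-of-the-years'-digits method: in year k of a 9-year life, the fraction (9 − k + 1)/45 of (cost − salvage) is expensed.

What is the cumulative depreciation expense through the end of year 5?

Depreciable base = $204,450 − $47,400 = $157,050.
Sum of the years' digits = 9+8+7+6+5+4+3+2+1 = 45.
Year 1: $157,050 × 9/45 = $31,410. Book value $173,040.
Year 2: $157,050 × 8/45 = $27,920. Book value $145,120.
Year 3: $157,050 × 7/45 = $24,430. Book value $120,690.
Year 4: $157,050 × 6/45 = $20,940. Book value $99,750.
Year 5: $157,050 × 5/45 = $17,450. Book value $82,300.
Accumulated through year 5 = $204,450 − $82,300 = $122,150.

$122,150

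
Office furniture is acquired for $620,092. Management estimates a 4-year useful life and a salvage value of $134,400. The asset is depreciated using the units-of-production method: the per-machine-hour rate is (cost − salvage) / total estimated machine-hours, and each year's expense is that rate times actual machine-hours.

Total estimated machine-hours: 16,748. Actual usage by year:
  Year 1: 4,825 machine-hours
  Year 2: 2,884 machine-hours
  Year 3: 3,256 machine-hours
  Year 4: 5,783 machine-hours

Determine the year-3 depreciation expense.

$94,424

Depreciable base = $620,092 − $134,400 = $485,692.
Rate = $485,692 / 16,748 machine-hours = $29 per machine-hour.
Year 1: 4,825 × $29 = $139,925. Book value $480,167.
Year 2: 2,884 × $29 = $83,636. Book value $396,531.
Year 3: 3,256 × $29 = $94,424. Book value $302,107.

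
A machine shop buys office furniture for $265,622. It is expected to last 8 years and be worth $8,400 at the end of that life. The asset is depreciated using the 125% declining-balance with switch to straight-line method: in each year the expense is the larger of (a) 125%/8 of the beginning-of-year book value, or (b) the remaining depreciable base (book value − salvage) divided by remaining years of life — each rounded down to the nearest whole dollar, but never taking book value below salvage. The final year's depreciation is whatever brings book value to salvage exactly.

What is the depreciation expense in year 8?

$30,117

Depreciable base = $265,622 − $8,400 = $257,222.
Year 1: DB = ⌊$265,622 × 125%/8⌋ = $41,503; SL = ⌊$257,222/8⌋ = $32,152 → take DB $41,503. Book value $224,119.
Year 2: DB = ⌊$224,119 × 125%/8⌋ = $35,018; SL = ⌊$215,719/7⌋ = $30,817 → take DB $35,018. Book value $189,101.
Year 3: DB = ⌊$189,101 × 125%/8⌋ = $29,547; SL = ⌊$180,701/6⌋ = $30,116 → take SL $30,116. Book value $158,985.
Year 4: DB = ⌊$158,985 × 125%/8⌋ = $24,841; SL = ⌊$150,585/5⌋ = $30,117 → take SL $30,117. Book value $128,868.
Year 5: DB = ⌊$128,868 × 125%/8⌋ = $20,135; SL = ⌊$120,468/4⌋ = $30,117 → take SL $30,117. Book value $98,751.
Year 6: DB = ⌊$98,751 × 125%/8⌋ = $15,429; SL = ⌊$90,351/3⌋ = $30,117 → take SL $30,117. Book value $68,634.
Year 7: DB = ⌊$68,634 × 125%/8⌋ = $10,724; SL = ⌊$60,234/2⌋ = $30,117 → take SL $30,117. Book value $38,517.
Year 8 (final): $38,517 − $8,400 = $30,117. Book value $8,400.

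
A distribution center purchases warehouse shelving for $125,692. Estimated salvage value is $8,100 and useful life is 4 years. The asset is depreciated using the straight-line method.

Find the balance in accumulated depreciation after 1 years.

$29,398

Depreciable base = $125,692 − $8,100 = $117,592.
Annual expense = $117,592 / 4 = $29,398.
End of year 1: book value $96,294.
Accumulated through year 1 = $125,692 − $96,294 = $29,398.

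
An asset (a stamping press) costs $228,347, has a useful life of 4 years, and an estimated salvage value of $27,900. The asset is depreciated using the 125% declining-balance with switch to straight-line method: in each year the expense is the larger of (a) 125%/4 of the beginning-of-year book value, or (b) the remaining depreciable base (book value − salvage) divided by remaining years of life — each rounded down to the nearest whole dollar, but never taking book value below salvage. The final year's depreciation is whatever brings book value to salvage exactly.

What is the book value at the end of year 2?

Depreciable base = $228,347 − $27,900 = $200,447.
Year 1: DB = ⌊$228,347 × 125%/4⌋ = $71,358; SL = ⌊$200,447/4⌋ = $50,111 → take DB $71,358. Book value $156,989.
Year 2: DB = ⌊$156,989 × 125%/4⌋ = $49,059; SL = ⌊$129,089/3⌋ = $43,029 → take DB $49,059. Book value $107,930.

$107,930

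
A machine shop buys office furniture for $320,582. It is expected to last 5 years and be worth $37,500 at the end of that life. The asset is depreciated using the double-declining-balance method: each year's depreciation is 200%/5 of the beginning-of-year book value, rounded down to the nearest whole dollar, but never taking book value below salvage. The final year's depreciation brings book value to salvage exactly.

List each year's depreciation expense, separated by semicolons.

Depreciable base = $320,582 − $37,500 = $283,082.
Year 1: ⌊$320,582 × 200%/5⌋ = $128,232. Book value $192,350.
Year 2: ⌊$192,350 × 200%/5⌋ = $76,940. Book value $115,410.
Year 3: ⌊$115,410 × 200%/5⌋ = $46,164. Book value $69,246.
Year 4: ⌊$69,246 × 200%/5⌋ = $27,698. Book value $41,548.
Year 5 (final): $41,548 − $37,500 = $4,048. Book value $37,500.

$128,232; $76,940; $46,164; $27,698; $4,048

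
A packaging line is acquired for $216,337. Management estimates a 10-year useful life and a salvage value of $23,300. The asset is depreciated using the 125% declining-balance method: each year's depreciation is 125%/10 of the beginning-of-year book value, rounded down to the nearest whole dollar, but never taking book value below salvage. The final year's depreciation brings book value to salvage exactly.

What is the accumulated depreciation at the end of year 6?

$119,244

Depreciable base = $216,337 − $23,300 = $193,037.
Year 1: ⌊$216,337 × 125%/10⌋ = $27,042. Book value $189,295.
Year 2: ⌊$189,295 × 125%/10⌋ = $23,661. Book value $165,634.
Year 3: ⌊$165,634 × 125%/10⌋ = $20,704. Book value $144,930.
Year 4: ⌊$144,930 × 125%/10⌋ = $18,116. Book value $126,814.
Year 5: ⌊$126,814 × 125%/10⌋ = $15,851. Book value $110,963.
Year 6: ⌊$110,963 × 125%/10⌋ = $13,870. Book value $97,093.
Accumulated through year 6 = $216,337 − $97,093 = $119,244.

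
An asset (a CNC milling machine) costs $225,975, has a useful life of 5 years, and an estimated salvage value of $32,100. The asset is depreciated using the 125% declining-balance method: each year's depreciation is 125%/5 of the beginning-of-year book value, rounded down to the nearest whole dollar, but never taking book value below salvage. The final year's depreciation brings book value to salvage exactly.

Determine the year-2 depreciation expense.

Depreciable base = $225,975 − $32,100 = $193,875.
Year 1: ⌊$225,975 × 125%/5⌋ = $56,493. Book value $169,482.
Year 2: ⌊$169,482 × 125%/5⌋ = $42,370. Book value $127,112.

$42,370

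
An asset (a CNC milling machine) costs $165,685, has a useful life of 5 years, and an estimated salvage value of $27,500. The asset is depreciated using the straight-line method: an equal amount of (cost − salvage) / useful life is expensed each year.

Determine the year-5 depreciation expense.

Depreciable base = $165,685 − $27,500 = $138,185.
Annual expense = $138,185 / 5 = $27,637.

$27,637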